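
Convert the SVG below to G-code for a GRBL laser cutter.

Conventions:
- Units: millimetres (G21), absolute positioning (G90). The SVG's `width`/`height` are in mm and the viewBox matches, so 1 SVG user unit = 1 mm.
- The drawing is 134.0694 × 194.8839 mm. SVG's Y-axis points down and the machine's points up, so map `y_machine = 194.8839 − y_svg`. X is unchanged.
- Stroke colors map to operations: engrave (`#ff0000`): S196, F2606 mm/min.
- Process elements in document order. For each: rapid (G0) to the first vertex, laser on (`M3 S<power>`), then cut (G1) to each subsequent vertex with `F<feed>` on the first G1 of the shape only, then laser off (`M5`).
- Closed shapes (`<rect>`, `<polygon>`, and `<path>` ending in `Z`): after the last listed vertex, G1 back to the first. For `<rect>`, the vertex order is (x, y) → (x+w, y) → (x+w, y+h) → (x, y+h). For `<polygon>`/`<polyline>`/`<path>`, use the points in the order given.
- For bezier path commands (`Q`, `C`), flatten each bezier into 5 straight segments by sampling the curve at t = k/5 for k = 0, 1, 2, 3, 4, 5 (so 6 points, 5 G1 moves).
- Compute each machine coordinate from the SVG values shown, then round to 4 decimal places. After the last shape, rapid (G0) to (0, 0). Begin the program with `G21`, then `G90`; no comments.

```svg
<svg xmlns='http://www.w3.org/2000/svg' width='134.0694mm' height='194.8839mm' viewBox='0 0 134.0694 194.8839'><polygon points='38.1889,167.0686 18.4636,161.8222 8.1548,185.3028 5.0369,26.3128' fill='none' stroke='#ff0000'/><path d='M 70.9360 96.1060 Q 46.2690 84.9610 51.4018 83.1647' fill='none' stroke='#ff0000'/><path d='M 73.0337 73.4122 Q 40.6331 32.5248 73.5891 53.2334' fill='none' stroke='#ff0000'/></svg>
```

G21
G90
G0 X38.1889 Y27.8153
M3 S196
G1 X18.4636 Y33.0617 F2606
G1 X8.1548 Y9.5811
G1 X5.0369 Y168.5711
G1 X38.1889 Y27.8153
M5
G0 X70.9360 Y98.7779
M3 S196
G1 X62.2612 Y102.8620 F2606
G1 X55.9704 Y106.1981
G1 X52.0635 Y108.7864
G1 X50.5407 Y110.6267
G1 X51.4018 Y111.7192
M5
G0 X73.0337 Y121.4717
M3 S196
G1 X62.6877 Y135.3628 F2606
G1 X57.5703 Y144.3263
G1 X57.6814 Y148.3620
G1 X63.0210 Y147.4701
G1 X73.5891 Y141.6505
M5
G0 X0.0000 Y0.0000

Since the viewBox matches the mm dimensions, user units are millimetres directly. The only transform is the Y-flip y_m = 194.8839 − y_svg.

Shape 1 is a closed polygon drawn with `<polygon>`. Its stroke #ff0000 means engrave at S196, F2606. After flipping Y the toolpath is (38.1889,27.8153) → (18.4636,33.0617) → (8.1548,9.5811) → (5.0369,168.5711) → (38.1889,27.8153), returning to the start.

Shape 2 is a quadratic bezier drawn with `<path>`. Its stroke #ff0000 means engrave at S196, F2606. After flipping Y the toolpath is (70.9360,98.7779) → (62.2612,102.8620) → (55.9704,106.1981) → (52.0635,108.7864) → (50.5407,110.6267) → (51.4018,111.7192).

Shape 3 is a quadratic bezier drawn with `<path>`. Its stroke #ff0000 means engrave at S196, F2606. After flipping Y the toolpath is (73.0337,121.4717) → (62.6877,135.3628) → (57.5703,144.3263) → (57.6814,148.3620) → (63.0210,147.4701) → (73.5891,141.6505).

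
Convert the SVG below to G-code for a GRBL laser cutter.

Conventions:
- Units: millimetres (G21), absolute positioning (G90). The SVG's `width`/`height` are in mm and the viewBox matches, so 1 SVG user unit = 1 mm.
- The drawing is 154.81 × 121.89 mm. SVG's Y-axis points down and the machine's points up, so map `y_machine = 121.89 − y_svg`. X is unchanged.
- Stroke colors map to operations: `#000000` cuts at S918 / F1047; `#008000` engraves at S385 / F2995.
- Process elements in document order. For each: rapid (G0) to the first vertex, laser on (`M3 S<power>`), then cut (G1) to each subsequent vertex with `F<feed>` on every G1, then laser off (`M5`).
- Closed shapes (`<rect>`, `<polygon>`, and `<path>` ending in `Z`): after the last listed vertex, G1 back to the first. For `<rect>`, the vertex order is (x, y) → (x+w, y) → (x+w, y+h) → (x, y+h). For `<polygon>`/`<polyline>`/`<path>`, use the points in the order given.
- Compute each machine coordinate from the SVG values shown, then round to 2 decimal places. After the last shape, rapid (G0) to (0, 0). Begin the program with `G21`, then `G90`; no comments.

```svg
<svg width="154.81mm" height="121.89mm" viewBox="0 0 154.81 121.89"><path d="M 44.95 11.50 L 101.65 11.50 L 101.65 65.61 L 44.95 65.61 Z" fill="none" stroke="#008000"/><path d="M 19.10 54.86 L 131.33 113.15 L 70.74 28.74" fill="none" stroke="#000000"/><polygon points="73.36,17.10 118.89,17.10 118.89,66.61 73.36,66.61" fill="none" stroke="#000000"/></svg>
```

G21
G90
G0 X44.95 Y110.39
M3 S385
G1 X101.65 Y110.39 F2995
G1 X101.65 Y56.28 F2995
G1 X44.95 Y56.28 F2995
G1 X44.95 Y110.39 F2995
M5
G0 X19.10 Y67.03
M3 S918
G1 X131.33 Y8.74 F1047
G1 X70.74 Y93.15 F1047
M5
G0 X73.36 Y104.79
M3 S918
G1 X118.89 Y104.79 F1047
G1 X118.89 Y55.28 F1047
G1 X73.36 Y55.28 F1047
G1 X73.36 Y104.79 F1047
M5
G0 X0.00 Y0.00

viewBox `0 0 154.81 121.89` with mm width/height → 1 unit = 1 mm. Flip: y_m = 121.89 − y_svg.

**Shape 1** — `<path>` rectangle, stroke `#008000` → engrave (S385, F2995). Machine vertices: (44.95,110.39) → (101.65,110.39) → (101.65,56.28) → (44.95,56.28) → (44.95,110.39). Closed: final G1 returns to the first vertex.

**Shape 2** — `<path>` open polyline, stroke `#000000` → cut (S918, F1047). Machine vertices: (19.10,67.03) → (131.33,8.74) → (70.74,93.15). Open path.

**Shape 3** — `<polygon>` rectangle, stroke `#000000` → cut (S918, F1047). Machine vertices: (73.36,104.79) → (118.89,104.79) → (118.89,55.28) → (73.36,55.28) → (73.36,104.79). Closed: final G1 returns to the first vertex.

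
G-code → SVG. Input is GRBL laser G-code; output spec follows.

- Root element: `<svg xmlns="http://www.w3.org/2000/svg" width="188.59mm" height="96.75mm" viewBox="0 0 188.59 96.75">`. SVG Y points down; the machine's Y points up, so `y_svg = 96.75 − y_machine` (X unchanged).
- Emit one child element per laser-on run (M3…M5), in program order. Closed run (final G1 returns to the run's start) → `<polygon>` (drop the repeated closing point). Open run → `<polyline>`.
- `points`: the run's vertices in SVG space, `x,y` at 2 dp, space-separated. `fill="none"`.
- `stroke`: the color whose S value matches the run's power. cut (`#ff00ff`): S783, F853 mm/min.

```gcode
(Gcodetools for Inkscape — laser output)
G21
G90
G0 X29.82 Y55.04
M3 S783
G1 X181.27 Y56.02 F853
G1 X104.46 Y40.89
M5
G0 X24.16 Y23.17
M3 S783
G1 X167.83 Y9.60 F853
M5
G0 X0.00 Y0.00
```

<svg xmlns="http://www.w3.org/2000/svg" width="188.59mm" height="96.75mm" viewBox="0 0 188.59 96.75">
  <polyline points="29.82,41.71 181.27,40.73 104.46,55.86" fill="none" stroke="#ff00ff"/>
  <polyline points="24.16,73.58 167.83,87.15" fill="none" stroke="#ff00ff"/>
</svg>

Each laser-on run becomes one SVG element. Flip Y back into SVG space with y_svg = 96.75 − y_machine. Every run uses S783, so all elements get stroke `#ff00ff` (cut).

Run 1: The run is open, so emit a `<polyline>` with points (Y-flipped): 29.82,41.71 181.27,40.73 104.46,55.86.

Run 2: The run is open, so emit a `<polyline>` with points (Y-flipped): 24.16,73.58 167.83,87.15.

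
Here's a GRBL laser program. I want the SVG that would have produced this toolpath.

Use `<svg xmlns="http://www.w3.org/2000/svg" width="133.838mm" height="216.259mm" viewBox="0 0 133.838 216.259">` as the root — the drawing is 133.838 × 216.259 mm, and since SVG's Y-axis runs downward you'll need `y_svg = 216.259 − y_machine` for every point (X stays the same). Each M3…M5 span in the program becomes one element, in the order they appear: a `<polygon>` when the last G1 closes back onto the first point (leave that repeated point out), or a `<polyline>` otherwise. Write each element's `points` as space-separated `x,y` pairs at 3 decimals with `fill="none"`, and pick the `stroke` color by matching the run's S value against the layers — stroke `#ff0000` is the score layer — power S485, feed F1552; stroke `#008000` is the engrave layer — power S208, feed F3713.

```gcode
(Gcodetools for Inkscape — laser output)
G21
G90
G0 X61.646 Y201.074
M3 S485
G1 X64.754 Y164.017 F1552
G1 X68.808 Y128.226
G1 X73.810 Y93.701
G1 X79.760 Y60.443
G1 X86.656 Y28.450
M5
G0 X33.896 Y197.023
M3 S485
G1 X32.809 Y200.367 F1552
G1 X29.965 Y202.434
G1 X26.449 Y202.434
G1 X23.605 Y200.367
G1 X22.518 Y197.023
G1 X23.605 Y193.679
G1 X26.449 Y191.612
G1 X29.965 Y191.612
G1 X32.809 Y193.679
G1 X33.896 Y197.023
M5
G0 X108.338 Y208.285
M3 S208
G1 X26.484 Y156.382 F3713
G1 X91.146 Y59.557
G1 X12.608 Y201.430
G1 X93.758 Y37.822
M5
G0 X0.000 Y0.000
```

<svg xmlns="http://www.w3.org/2000/svg" width="133.838mm" height="216.259mm" viewBox="0 0 133.838 216.259">
  <polyline points="61.646,15.185 64.754,52.242 68.808,88.033 73.810,122.558 79.760,155.816 86.656,187.809" fill="none" stroke="#ff0000"/>
  <polygon points="33.896,19.236 32.809,15.892 29.965,13.825 26.449,13.825 23.605,15.892 22.518,19.236 23.605,22.580 26.449,24.647 29.965,24.647 32.809,22.580" fill="none" stroke="#ff0000"/>
  <polyline points="108.338,7.974 26.484,59.877 91.146,156.702 12.608,14.829 93.758,178.437" fill="none" stroke="#008000"/>
</svg>

Machine Y-up, SVG Y-down with viewBox height 216.259, so y_svg = 216.259 − y_machine; X carries over.

Run 1: power S485 maps to stroke `#ff0000` (score). The run is open, so emit a `<polyline>` with points (Y-flipped): 61.646,15.185 64.754,52.242 68.808,88.033 73.810,122.558 79.760,155.816 86.656,187.809.

Run 2: power S485 maps to stroke `#ff0000` (score). The run returns to its start, so emit a `<polygon>` with points (Y-flipped): 33.896,19.236 32.809,15.892 29.965,13.825 26.449,13.825 23.605,15.892 22.518,19.236 23.605,22.580 26.449,24.647 29.965,24.647 32.809,22.580.

Run 3: the run's S208 means `#008000` (engrave). The run is open, so emit a `<polyline>` with points (Y-flipped): 108.338,7.974 26.484,59.877 91.146,156.702 12.608,14.829 93.758,178.437.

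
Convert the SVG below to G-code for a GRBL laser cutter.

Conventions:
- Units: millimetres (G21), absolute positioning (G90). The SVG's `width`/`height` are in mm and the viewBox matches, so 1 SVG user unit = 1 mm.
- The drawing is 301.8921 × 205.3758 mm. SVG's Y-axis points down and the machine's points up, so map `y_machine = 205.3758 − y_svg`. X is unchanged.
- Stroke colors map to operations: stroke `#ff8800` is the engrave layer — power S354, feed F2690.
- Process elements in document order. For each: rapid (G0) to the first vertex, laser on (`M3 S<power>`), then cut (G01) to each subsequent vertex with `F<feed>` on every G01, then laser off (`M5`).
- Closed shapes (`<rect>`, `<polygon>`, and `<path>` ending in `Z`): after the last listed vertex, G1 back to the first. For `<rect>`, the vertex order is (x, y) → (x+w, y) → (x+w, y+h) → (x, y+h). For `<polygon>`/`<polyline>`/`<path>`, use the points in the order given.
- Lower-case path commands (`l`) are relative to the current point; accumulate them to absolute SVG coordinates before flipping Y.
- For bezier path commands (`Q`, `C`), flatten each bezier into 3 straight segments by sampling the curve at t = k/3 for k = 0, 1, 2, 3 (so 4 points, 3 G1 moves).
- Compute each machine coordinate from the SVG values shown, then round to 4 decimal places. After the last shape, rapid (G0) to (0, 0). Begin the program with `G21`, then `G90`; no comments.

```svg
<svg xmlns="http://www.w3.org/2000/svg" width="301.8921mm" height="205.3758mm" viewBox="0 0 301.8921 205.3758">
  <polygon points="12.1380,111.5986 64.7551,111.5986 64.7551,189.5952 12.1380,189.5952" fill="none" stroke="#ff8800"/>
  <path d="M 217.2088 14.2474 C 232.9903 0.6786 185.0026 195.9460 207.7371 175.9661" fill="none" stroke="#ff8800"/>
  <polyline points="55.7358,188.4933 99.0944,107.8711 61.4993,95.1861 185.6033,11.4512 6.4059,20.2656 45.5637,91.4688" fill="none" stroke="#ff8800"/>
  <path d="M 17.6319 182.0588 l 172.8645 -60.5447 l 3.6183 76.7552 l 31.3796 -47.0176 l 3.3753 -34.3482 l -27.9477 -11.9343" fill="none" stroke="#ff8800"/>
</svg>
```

Since the viewBox matches the mm dimensions, user units are millimetres directly. The only transform is the Y-flip y_m = 205.3758 − y_svg.

Shape 1 is a rectangle drawn with `<polygon>`. Its stroke #ff8800 means engrave at S354, F2690. After flipping Y the toolpath is (12.1380,93.7772) → (64.7551,93.7772) → (64.7551,15.7806) → (12.1380,15.7806) → (12.1380,93.7772), returning to the start.

Shape 2 is a cubic bezier drawn with `<path>`. Its stroke #ff8800 means engrave at S354, F2690. After flipping Y the toolpath is (217.2088,191.1284) → (216.7151,150.7919) → (203.5955,65.4721) → (207.7371,29.4097).

Shape 3 is a open polyline drawn with `<polyline>`. Its stroke #ff8800 means engrave at S354, F2690. After flipping Y the toolpath is (55.7358,16.8825) → (99.0944,97.5047) → (61.4993,110.1897) → (185.6033,193.9246) → (6.4059,185.1102) → (45.5637,113.9070).

Shape 4 is a open polyline drawn with `<path>`. Its stroke #ff8800 means engrave at S354, F2690. After flipping Y the toolpath is (17.6319,23.3170) → (190.4964,83.8617) → (194.1147,7.1065) → (225.4943,54.1241) → (228.8696,88.4723) → (200.9219,100.4066).

G21
G90
G0 X12.1380 Y93.7772
M3 S354
G01 X64.7551 Y93.7772 F2690
G01 X64.7551 Y15.7806 F2690
G01 X12.1380 Y15.7806 F2690
G01 X12.1380 Y93.7772 F2690
M5
G0 X217.2088 Y191.1284
M3 S354
G01 X216.7151 Y150.7919 F2690
G01 X203.5955 Y65.4721 F2690
G01 X207.7371 Y29.4097 F2690
M5
G0 X55.7358 Y16.8825
M3 S354
G01 X99.0944 Y97.5047 F2690
G01 X61.4993 Y110.1897 F2690
G01 X185.6033 Y193.9246 F2690
G01 X6.4059 Y185.1102 F2690
G01 X45.5637 Y113.9070 F2690
M5
G0 X17.6319 Y23.3170
M3 S354
G01 X190.4964 Y83.8617 F2690
G01 X194.1147 Y7.1065 F2690
G01 X225.4943 Y54.1241 F2690
G01 X228.8696 Y88.4723 F2690
G01 X200.9219 Y100.4066 F2690
M5
G0 X0.0000 Y0.0000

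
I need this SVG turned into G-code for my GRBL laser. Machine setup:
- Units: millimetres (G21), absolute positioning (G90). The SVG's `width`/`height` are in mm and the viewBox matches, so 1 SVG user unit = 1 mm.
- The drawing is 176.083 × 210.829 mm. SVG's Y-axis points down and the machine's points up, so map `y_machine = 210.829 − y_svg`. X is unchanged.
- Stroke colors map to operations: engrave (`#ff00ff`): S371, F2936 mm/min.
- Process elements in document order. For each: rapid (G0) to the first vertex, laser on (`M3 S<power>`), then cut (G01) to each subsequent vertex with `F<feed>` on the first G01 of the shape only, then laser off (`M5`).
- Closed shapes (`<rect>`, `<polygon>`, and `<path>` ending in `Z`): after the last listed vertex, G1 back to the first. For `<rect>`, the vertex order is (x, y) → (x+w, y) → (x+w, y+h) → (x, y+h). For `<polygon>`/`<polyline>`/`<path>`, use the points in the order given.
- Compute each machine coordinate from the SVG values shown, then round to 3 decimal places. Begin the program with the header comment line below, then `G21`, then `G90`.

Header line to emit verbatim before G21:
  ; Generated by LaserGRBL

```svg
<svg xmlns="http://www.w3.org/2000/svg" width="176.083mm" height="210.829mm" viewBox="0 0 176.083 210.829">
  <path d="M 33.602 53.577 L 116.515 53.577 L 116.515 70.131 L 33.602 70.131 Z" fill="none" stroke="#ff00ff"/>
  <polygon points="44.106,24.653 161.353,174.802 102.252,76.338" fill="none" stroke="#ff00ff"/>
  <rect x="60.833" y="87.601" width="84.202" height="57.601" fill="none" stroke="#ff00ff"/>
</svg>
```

; Generated by LaserGRBL
G21
G90
G0 X33.602 Y157.252
M3 S371
G01 X116.515 Y157.252 F2936
G01 X116.515 Y140.698
G01 X33.602 Y140.698
G01 X33.602 Y157.252
M5
G0 X44.106 Y186.176
M3 S371
G01 X161.353 Y36.027 F2936
G01 X102.252 Y134.491
G01 X44.106 Y186.176
M5
G0 X60.833 Y123.228
M3 S371
G01 X145.035 Y123.228 F2936
G01 X145.035 Y65.627
G01 X60.833 Y65.627
G01 X60.833 Y123.228
M5

viewBox `0 0 176.083 210.829` with mm width/height → 1 unit = 1 mm. Flip: y_m = 210.829 − y_svg.

**Shape 1** — `<path>` rectangle, stroke `#ff00ff` → engrave (S371, F2936). Machine vertices: (33.602,157.252) → (116.515,157.252) → (116.515,140.698) → (33.602,140.698) → (33.602,157.252). Closed: final G1 returns to the first vertex.

**Shape 2** — `<polygon>` closed polygon, stroke `#ff00ff` → engrave (S371, F2936). Machine vertices: (44.106,186.176) → (161.353,36.027) → (102.252,134.491) → (44.106,186.176). Closed: final G1 returns to the first vertex.

**Shape 3** — `<rect>` rectangle, stroke `#ff00ff` → engrave (S371, F2936). Machine vertices: (60.833,123.228) → (145.035,123.228) → (145.035,65.627) → (60.833,65.627) → (60.833,123.228). Closed: final G1 returns to the first vertex.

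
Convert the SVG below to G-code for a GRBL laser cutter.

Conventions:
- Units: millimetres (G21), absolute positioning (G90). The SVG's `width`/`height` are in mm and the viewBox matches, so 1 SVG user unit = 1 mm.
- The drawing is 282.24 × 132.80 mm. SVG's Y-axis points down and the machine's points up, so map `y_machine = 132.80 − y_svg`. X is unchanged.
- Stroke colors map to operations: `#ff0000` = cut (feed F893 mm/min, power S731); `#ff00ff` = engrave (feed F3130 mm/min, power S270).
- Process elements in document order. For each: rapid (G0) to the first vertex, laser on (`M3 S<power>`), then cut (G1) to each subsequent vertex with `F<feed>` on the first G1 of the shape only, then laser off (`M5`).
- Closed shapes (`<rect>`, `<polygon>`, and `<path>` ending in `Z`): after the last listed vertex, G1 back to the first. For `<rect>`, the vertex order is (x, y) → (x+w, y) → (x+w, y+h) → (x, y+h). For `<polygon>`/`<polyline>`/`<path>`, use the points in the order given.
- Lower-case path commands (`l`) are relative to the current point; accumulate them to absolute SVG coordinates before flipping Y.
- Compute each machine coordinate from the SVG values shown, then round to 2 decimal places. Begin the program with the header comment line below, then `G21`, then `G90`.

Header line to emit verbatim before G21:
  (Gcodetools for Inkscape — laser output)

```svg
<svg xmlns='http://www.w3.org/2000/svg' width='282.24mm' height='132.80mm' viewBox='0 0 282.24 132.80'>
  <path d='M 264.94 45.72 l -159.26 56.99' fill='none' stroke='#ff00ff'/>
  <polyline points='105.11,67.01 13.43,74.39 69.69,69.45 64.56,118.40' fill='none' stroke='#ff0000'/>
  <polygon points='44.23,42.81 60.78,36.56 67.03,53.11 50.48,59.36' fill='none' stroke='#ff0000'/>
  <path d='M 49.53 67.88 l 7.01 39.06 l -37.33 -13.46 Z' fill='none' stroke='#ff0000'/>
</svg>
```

viewBox `0 0 282.24 132.80` with mm width/height → 1 unit = 1 mm. Flip: y_m = 132.80 − y_svg.

**Shape 1** — `<path>` line segment, stroke `#ff00ff` → engrave (S270, F3130). Machine vertices: (264.94,87.08) → (105.68,30.09). Open path.

**Shape 2** — `<polyline>` open polyline, stroke `#ff0000` → cut (S731, F893). Machine vertices: (105.11,65.79) → (13.43,58.41) → (69.69,63.35) → (64.56,14.40). Open path.

**Shape 3** — `<polygon>` regular polygon, stroke `#ff0000` → cut (S731, F893). Machine vertices: (44.23,89.99) → (60.78,96.24) → (67.03,79.69) → (50.48,73.44) → (44.23,89.99). Closed: final G1 returns to the first vertex.

**Shape 4** — `<path>` regular polygon, stroke `#ff0000` → cut (S731, F893). Machine vertices: (49.53,64.92) → (56.54,25.86) → (19.21,39.32) → (49.53,64.92). Closed: final G1 returns to the first vertex.

(Gcodetools for Inkscape — laser output)
G21
G90
G0 X264.94 Y87.08
M3 S270
G1 X105.68 Y30.09 F3130
M5
G0 X105.11 Y65.79
M3 S731
G1 X13.43 Y58.41 F893
G1 X69.69 Y63.35
G1 X64.56 Y14.40
M5
G0 X44.23 Y89.99
M3 S731
G1 X60.78 Y96.24 F893
G1 X67.03 Y79.69
G1 X50.48 Y73.44
G1 X44.23 Y89.99
M5
G0 X49.53 Y64.92
M3 S731
G1 X56.54 Y25.86 F893
G1 X19.21 Y39.32
G1 X49.53 Y64.92
M5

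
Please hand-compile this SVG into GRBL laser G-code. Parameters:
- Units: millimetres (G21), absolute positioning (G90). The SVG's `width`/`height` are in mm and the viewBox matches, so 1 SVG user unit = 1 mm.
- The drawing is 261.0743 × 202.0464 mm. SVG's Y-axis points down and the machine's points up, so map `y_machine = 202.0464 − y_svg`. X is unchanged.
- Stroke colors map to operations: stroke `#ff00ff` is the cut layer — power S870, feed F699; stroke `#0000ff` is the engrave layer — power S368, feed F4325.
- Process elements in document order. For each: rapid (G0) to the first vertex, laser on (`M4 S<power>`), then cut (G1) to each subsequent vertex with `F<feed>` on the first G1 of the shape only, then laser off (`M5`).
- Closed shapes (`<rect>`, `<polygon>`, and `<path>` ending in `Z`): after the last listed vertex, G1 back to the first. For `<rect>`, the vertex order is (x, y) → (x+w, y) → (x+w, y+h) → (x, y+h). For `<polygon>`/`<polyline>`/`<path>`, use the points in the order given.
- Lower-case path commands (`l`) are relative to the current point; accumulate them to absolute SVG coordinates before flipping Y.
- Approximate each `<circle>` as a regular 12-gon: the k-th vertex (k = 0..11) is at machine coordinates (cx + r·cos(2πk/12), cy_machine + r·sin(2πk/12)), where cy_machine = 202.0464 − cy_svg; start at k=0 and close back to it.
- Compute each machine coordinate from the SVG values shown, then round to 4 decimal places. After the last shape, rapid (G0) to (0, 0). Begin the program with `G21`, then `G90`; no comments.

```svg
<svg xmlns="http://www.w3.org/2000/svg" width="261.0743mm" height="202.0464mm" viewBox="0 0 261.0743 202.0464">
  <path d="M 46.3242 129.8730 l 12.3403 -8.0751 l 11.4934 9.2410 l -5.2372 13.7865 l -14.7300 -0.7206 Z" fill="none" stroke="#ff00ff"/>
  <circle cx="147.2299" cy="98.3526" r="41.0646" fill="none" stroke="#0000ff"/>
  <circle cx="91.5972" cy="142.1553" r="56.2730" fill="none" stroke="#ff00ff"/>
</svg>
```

G21
G90
G0 X46.3242 Y72.1734
M4 S870
G1 X58.6645 Y80.2485 F699
G1 X70.1579 Y71.0075
G1 X64.9207 Y57.2210
G1 X50.1907 Y57.9416
G1 X46.3242 Y72.1734
M5
G0 X188.2945 Y103.6938
M4 S368
G1 X182.7929 Y124.2261 F4325
G1 X167.7622 Y139.2568
G1 X147.2299 Y144.7584
G1 X126.6976 Y139.2568
G1 X111.6669 Y124.2261
G1 X106.1653 Y103.6938
G1 X111.6669 Y83.1615
G1 X126.6976 Y68.1308
G1 X147.2299 Y62.6292
G1 X167.7622 Y68.1308
G1 X182.7929 Y83.1615
G1 X188.2945 Y103.6938
M5
G0 X147.8702 Y59.8911
M4 S870
G1 X140.3310 Y88.0276 F699
G1 X119.7337 Y108.6249
G1 X91.5972 Y116.1641
G1 X63.4607 Y108.6249
G1 X42.8634 Y88.0276
G1 X35.3242 Y59.8911
G1 X42.8634 Y31.7546
G1 X63.4607 Y11.1573
G1 X91.5972 Y3.6181
G1 X119.7337 Y11.1573
G1 X140.3310 Y31.7546
G1 X147.8702 Y59.8911
M5
G0 X0.0000 Y0.0000

Since the viewBox matches the mm dimensions, user units are millimetres directly. The only transform is the Y-flip y_m = 202.0464 − y_svg.

Shape 1 is a regular polygon drawn with `<path>`. Its stroke #ff00ff means cut at S870, F699. After flipping Y the toolpath is (46.3242,72.1734) → (58.6645,80.2485) → (70.1579,71.0075) → (64.9207,57.2210) → (50.1907,57.9416) → (46.3242,72.1734), returning to the start.

Shape 2 is a circle drawn with `<circle>`. Its stroke #0000ff means engrave at S368, F4325. After flipping Y the toolpath is (188.2945,103.6938) → (182.7929,124.2261) → (167.7622,139.2568) → (147.2299,144.7584) → (126.6976,139.2568) → (111.6669,124.2261) → (106.1653,103.6938) → (111.6669,83.1615) → (126.6976,68.1308) → (147.2299,62.6292) → (167.7622,68.1308) → (182.7929,83.1615) → (188.2945,103.6938), returning to the start.

Shape 3 is a circle drawn with `<circle>`. Its stroke #ff00ff means cut at S870, F699. After flipping Y the toolpath is (147.8702,59.8911) → (140.3310,88.0276) → (119.7337,108.6249) → (91.5972,116.1641) → (63.4607,108.6249) → (42.8634,88.0276) → (35.3242,59.8911) → (42.8634,31.7546) → (63.4607,11.1573) → (91.5972,3.6181) → (119.7337,11.1573) → (140.3310,31.7546) → (147.8702,59.8911), returning to the start.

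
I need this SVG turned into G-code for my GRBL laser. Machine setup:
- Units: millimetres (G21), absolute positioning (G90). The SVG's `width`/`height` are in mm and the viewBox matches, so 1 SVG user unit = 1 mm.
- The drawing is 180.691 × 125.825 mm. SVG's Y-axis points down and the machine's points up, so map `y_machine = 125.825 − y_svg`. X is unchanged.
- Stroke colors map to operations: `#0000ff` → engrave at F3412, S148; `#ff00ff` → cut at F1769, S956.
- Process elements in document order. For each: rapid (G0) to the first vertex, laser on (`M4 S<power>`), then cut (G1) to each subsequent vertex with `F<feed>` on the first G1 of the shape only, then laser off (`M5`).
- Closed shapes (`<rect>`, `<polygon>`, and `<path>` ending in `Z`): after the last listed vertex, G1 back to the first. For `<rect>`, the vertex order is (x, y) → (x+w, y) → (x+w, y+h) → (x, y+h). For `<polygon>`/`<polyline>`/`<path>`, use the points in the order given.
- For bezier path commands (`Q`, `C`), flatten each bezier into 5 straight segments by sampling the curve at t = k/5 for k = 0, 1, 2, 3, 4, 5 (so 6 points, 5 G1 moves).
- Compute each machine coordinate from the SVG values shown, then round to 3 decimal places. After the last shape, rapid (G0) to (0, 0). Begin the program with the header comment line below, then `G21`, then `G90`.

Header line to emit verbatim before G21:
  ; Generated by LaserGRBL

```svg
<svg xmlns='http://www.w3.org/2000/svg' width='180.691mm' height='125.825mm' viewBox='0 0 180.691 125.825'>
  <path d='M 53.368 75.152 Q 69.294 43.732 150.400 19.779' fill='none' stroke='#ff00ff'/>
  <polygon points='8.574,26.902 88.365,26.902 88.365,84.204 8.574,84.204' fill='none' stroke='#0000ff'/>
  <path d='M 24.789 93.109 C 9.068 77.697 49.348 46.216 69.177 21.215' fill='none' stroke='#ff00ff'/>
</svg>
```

; Generated by LaserGRBL
G21
G90
G0 X53.368 Y50.673
M4 S956
G1 X62.346 Y62.942 F1769
G1 X76.538 Y74.614
G1 X95.944 Y85.689
G1 X120.565 Y96.166
G1 X150.400 Y106.046
M5
G0 X8.574 Y98.923
M4 S148
G1 X88.365 Y98.923 F3412
G1 X88.365 Y41.621
G1 X8.574 Y41.621
G1 X8.574 Y98.923
M5
G0 X24.789 Y32.716
M4 S956
G1 X21.465 Y43.711 F1769
G1 X27.911 Y57.480
G1 X40.459 Y72.942
G1 X55.437 Y89.012
G1 X69.177 Y104.610
M5
G0 X0.000 Y0.000

Since the viewBox matches the mm dimensions, user units are millimetres directly. The only transform is the Y-flip y_m = 125.825 − y_svg.

Shape 1 is a quadratic bezier drawn with `<path>`. Its stroke #ff00ff means cut at S956, F1769. After flipping Y the toolpath is (53.368,50.673) → (62.346,62.942) → (76.538,74.614) → (95.944,85.689) → (120.565,96.166) → (150.400,106.046).

Shape 2 is a rectangle drawn with `<polygon>`. Its stroke #0000ff means engrave at S148, F3412. After flipping Y the toolpath is (8.574,98.923) → (88.365,98.923) → (88.365,41.621) → (8.574,41.621) → (8.574,98.923), returning to the start.

Shape 3 is a cubic bezier drawn with `<path>`. Its stroke #ff00ff means cut at S956, F1769. After flipping Y the toolpath is (24.789,32.716) → (21.465,43.711) → (27.911,57.480) → (40.459,72.942) → (55.437,89.012) → (69.177,104.610).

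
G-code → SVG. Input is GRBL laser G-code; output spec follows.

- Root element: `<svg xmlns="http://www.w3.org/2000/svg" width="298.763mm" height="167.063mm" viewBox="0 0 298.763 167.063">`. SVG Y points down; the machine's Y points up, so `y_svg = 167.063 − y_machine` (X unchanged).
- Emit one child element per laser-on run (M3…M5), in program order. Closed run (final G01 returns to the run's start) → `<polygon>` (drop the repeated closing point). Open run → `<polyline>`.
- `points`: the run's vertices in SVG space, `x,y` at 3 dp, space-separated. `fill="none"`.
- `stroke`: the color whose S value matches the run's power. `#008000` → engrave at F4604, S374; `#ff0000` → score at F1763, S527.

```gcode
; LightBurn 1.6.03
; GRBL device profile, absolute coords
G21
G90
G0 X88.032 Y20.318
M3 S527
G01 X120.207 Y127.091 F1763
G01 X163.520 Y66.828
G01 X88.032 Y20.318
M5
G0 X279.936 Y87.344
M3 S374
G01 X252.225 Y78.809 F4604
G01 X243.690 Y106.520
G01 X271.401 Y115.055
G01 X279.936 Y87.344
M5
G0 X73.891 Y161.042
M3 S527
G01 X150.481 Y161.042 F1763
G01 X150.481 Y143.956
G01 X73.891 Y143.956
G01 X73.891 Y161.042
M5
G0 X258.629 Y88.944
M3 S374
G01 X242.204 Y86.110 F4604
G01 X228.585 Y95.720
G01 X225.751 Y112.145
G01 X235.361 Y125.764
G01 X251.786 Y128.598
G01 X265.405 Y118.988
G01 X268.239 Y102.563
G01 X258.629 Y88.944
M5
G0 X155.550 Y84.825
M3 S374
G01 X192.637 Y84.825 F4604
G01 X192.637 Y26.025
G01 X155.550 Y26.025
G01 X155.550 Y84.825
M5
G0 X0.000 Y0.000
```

y_svg = 167.063 − y_m.

[1] S527→`#ff0000` (score); closed run; points: 88.032,146.745 120.207,39.972 163.520,100.235

[2] S374→`#008000` (engrave); closed run; points: 279.936,79.719 252.225,88.254 243.690,60.543 271.401,52.008

[3] S527→`#ff0000` (score); closed run; points: 73.891,6.021 150.481,6.021 150.481,23.107 73.891,23.107

[4] S374→`#008000` (engrave); closed run; points: 258.629,78.119 242.204,80.953 228.585,71.343 225.751,54.918 235.361,41.299 251.786,38.465 265.405,48.075 268.239,64.500

[5] S374→`#008000` (engrave); closed run; points: 155.550,82.238 192.637,82.238 192.637,141.038 155.550,141.038

<svg xmlns="http://www.w3.org/2000/svg" width="298.763mm" height="167.063mm" viewBox="0 0 298.763 167.063">
  <polygon points="88.032,146.745 120.207,39.972 163.520,100.235" fill="none" stroke="#ff0000"/>
  <polygon points="279.936,79.719 252.225,88.254 243.690,60.543 271.401,52.008" fill="none" stroke="#008000"/>
  <polygon points="73.891,6.021 150.481,6.021 150.481,23.107 73.891,23.107" fill="none" stroke="#ff0000"/>
  <polygon points="258.629,78.119 242.204,80.953 228.585,71.343 225.751,54.918 235.361,41.299 251.786,38.465 265.405,48.075 268.239,64.500" fill="none" stroke="#008000"/>
  <polygon points="155.550,82.238 192.637,82.238 192.637,141.038 155.550,141.038" fill="none" stroke="#008000"/>
</svg>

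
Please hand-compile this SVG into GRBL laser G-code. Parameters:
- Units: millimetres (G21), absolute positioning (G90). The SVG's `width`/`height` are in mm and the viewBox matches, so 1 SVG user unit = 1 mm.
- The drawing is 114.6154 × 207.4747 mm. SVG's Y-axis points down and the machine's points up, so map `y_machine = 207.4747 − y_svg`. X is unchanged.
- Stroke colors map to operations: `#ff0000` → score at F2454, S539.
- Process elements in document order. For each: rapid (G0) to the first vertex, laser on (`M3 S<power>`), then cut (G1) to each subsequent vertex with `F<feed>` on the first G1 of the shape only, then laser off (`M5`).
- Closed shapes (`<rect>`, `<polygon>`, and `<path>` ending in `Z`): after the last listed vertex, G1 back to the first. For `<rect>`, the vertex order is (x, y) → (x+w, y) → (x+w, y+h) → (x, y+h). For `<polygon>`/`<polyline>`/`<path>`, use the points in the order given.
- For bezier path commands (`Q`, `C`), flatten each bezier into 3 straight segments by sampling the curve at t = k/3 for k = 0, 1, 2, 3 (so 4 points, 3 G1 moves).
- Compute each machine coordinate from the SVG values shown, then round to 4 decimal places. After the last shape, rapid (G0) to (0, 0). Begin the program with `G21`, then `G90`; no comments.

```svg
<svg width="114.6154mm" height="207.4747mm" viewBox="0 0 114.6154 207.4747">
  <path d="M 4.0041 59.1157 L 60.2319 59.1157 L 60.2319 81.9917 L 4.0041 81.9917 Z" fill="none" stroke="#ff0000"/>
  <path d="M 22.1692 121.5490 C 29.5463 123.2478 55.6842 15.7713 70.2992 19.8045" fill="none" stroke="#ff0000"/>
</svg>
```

viewBox `0 0 114.6154 207.4747` with mm width/height → 1 unit = 1 mm. Flip: y_m = 207.4747 − y_svg.

**Shape 1** — `<path>` rectangle, stroke `#ff0000` → score (S539, F2454). Machine vertices: (4.0041,148.3590) → (60.2319,148.3590) → (60.2319,125.4830) → (4.0041,125.4830) → (4.0041,148.3590). Closed: final G1 returns to the first vertex.

**Shape 2** — `<path>` cubic bezier, stroke `#ff0000` → score (S539, F2454). Control points (SVG): P0=(22.1692,121.5490), P1=(29.5463,123.2478), P2=(55.6842,15.7713), P3=(70.2992,19.8045); sampled at t=k/3. Machine vertices: (22.1692,85.9257) → (34.6783,112.4451) → (52.9649,162.7070) → (70.2992,187.6702). Open path.

G21
G90
G0 X4.0041 Y148.3590
M3 S539
G1 X60.2319 Y148.3590 F2454
G1 X60.2319 Y125.4830
G1 X4.0041 Y125.4830
G1 X4.0041 Y148.3590
M5
G0 X22.1692 Y85.9257
M3 S539
G1 X34.6783 Y112.4451 F2454
G1 X52.9649 Y162.7070
G1 X70.2992 Y187.6702
M5
G0 X0.0000 Y0.0000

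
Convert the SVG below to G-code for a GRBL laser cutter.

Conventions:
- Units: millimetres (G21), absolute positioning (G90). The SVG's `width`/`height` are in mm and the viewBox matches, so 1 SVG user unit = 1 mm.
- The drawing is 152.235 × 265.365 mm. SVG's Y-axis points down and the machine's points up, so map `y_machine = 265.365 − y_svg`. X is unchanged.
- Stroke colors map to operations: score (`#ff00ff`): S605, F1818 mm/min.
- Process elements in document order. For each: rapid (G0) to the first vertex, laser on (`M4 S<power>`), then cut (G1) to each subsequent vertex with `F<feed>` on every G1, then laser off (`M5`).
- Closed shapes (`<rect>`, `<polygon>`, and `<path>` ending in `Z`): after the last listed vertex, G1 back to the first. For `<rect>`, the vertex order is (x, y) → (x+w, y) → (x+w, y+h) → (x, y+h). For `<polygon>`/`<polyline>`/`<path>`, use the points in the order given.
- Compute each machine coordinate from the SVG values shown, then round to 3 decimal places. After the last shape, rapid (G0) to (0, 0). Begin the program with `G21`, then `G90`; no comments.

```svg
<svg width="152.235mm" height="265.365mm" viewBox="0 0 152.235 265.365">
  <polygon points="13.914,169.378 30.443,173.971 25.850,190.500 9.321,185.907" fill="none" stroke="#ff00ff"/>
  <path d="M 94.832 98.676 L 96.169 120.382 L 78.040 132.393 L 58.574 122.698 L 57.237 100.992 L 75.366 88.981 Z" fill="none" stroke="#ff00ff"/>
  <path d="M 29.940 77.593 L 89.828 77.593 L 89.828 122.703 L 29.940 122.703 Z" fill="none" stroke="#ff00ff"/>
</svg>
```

G21
G90
G0 X13.914 Y95.987
M4 S605
G1 X30.443 Y91.394 F1818
G1 X25.850 Y74.865 F1818
G1 X9.321 Y79.458 F1818
G1 X13.914 Y95.987 F1818
M5
G0 X94.832 Y166.689
M4 S605
G1 X96.169 Y144.983 F1818
G1 X78.040 Y132.972 F1818
G1 X58.574 Y142.667 F1818
G1 X57.237 Y164.373 F1818
G1 X75.366 Y176.384 F1818
G1 X94.832 Y166.689 F1818
M5
G0 X29.940 Y187.772
M4 S605
G1 X89.828 Y187.772 F1818
G1 X89.828 Y142.662 F1818
G1 X29.940 Y142.662 F1818
G1 X29.940 Y187.772 F1818
M5
G0 X0.000 Y0.000

1 u = 1 mm; y_m = 265.365 − y.

[1] `<polygon>` regular polygon, #ff00ff→score S605 F1818: (13.914,95.987) → (30.443,91.394) → (25.850,74.865) → (9.321,79.458) → (13.914,95.987) (closed)

[2] `<path>` regular polygon, #ff00ff→score S605 F1818: (94.832,166.689) → (96.169,144.983) → (78.040,132.972) → (58.574,142.667) → (57.237,164.373) → (75.366,176.384) → (94.832,166.689) (closed)

[3] `<path>` rectangle, #ff00ff→score S605 F1818: (29.940,187.772) → (89.828,187.772) → (89.828,142.662) → (29.940,142.662) → (29.940,187.772) (closed)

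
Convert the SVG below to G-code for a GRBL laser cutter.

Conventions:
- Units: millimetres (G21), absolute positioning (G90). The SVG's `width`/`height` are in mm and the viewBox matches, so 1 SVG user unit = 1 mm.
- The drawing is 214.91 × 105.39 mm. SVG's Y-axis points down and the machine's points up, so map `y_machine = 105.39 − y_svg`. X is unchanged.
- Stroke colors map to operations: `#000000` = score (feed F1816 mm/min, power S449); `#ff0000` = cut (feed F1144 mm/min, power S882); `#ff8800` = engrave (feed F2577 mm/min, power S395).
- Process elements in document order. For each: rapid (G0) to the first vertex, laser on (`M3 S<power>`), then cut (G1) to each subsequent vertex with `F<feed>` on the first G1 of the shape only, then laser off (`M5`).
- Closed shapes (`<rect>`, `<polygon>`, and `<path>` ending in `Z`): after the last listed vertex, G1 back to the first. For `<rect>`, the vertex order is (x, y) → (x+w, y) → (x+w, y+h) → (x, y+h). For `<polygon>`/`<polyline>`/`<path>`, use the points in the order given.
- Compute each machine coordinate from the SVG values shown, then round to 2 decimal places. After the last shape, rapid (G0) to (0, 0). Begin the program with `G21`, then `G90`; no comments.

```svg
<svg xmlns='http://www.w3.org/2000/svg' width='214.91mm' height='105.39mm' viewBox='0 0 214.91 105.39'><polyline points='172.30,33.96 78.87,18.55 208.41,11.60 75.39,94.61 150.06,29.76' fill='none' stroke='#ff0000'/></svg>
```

G21
G90
G0 X172.30 Y71.43
M3 S882
G1 X78.87 Y86.84 F1144
G1 X208.41 Y93.79
G1 X75.39 Y10.78
G1 X150.06 Y75.63
M5
G0 X0.00 Y0.00

Since the viewBox matches the mm dimensions, user units are millimetres directly. The only transform is the Y-flip y_m = 105.39 − y_svg.

Shape 1 is a open polyline drawn with `<polyline>`. Its stroke #ff0000 means cut at S882, F1144. After flipping Y the toolpath is (172.30,71.43) → (78.87,86.84) → (208.41,93.79) → (75.39,10.78) → (150.06,75.63).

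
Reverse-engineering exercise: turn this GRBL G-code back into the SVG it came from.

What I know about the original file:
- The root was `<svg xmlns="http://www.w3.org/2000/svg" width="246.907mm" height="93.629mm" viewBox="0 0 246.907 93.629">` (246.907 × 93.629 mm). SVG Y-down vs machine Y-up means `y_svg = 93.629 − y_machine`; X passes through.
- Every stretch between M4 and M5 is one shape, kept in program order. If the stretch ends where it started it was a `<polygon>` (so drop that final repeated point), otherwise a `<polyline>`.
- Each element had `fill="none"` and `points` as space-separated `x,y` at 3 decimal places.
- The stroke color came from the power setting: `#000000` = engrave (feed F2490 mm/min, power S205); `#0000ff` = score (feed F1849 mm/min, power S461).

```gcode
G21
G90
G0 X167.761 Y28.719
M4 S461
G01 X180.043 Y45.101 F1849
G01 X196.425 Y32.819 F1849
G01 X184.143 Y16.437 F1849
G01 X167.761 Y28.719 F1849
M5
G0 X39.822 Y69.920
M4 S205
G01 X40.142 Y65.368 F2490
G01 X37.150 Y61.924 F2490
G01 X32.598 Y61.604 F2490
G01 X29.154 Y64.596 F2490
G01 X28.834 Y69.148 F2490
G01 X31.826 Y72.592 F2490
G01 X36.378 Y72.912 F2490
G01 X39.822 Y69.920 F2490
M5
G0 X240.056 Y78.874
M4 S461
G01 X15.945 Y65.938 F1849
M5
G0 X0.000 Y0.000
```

<svg xmlns="http://www.w3.org/2000/svg" width="246.907mm" height="93.629mm" viewBox="0 0 246.907 93.629">
  <polygon points="167.761,64.910 180.043,48.528 196.425,60.810 184.143,77.192" fill="none" stroke="#0000ff"/>
  <polygon points="39.822,23.709 40.142,28.261 37.150,31.705 32.598,32.025 29.154,29.033 28.834,24.481 31.826,21.037 36.378,20.717" fill="none" stroke="#000000"/>
  <polyline points="240.056,14.755 15.945,27.691" fill="none" stroke="#0000ff"/>
</svg>

Machine Y-up, SVG Y-down with viewBox height 93.629, so y_svg = 93.629 − y_machine; X carries over.

Run 1: power S461 maps to stroke `#0000ff` (score). The run returns to its start, so emit a `<polygon>` with points (Y-flipped): 167.761,64.910 180.043,48.528 196.425,60.810 184.143,77.192.

Run 2: the run's S205 means `#000000` (engrave). The run returns to its start, so emit a `<polygon>` with points (Y-flipped): 39.822,23.709 40.142,28.261 37.150,31.705 32.598,32.025 29.154,29.033 28.834,24.481 31.826,21.037 36.378,20.717.

Run 3: S461 ⇒ score layer `#0000ff`. The run is open, so emit a `<polyline>` with points (Y-flipped): 240.056,14.755 15.945,27.691.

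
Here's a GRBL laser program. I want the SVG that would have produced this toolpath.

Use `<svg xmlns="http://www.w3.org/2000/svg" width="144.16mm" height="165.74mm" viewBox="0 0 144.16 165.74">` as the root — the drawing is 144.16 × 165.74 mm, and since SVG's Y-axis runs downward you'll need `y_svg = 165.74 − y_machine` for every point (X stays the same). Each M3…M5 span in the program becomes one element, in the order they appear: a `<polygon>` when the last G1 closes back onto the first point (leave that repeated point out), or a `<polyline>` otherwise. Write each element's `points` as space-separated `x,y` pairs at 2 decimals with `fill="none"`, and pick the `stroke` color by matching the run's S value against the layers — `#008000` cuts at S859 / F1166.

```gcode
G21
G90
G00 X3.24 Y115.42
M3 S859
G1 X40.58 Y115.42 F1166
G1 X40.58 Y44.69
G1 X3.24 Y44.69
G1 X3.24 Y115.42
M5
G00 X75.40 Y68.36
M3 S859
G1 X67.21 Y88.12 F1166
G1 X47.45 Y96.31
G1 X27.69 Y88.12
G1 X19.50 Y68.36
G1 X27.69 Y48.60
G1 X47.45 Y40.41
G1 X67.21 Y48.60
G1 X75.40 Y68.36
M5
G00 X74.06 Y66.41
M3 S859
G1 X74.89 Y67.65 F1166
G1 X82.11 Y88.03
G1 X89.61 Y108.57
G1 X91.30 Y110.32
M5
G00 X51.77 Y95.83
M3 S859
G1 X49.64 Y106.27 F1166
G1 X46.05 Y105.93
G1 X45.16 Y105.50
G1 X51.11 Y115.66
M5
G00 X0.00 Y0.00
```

<svg xmlns="http://www.w3.org/2000/svg" width="144.16mm" height="165.74mm" viewBox="0 0 144.16 165.74">
  <polygon points="3.24,50.32 40.58,50.32 40.58,121.05 3.24,121.05" fill="none" stroke="#008000"/>
  <polygon points="75.40,97.38 67.21,77.62 47.45,69.43 27.69,77.62 19.50,97.38 27.69,117.14 47.45,125.33 67.21,117.14" fill="none" stroke="#008000"/>
  <polyline points="74.06,99.33 74.89,98.09 82.11,77.71 89.61,57.17 91.30,55.42" fill="none" stroke="#008000"/>
  <polyline points="51.77,69.91 49.64,59.47 46.05,59.81 45.16,60.24 51.11,50.08" fill="none" stroke="#008000"/>
</svg>

Machine Y-up, SVG Y-down with viewBox height 165.74, so y_svg = 165.74 − y_machine; X carries over. Every run uses S859, so all elements get stroke `#008000` (cut).

Run 1: The run returns to its start, so emit a `<polygon>` with points (Y-flipped): 3.24,50.32 40.58,50.32 40.58,121.05 3.24,121.05.

Run 2: The run returns to its start, so emit a `<polygon>` with points (Y-flipped): 75.40,97.38 67.21,77.62 47.45,69.43 27.69,77.62 19.50,97.38 27.69,117.14 47.45,125.33 67.21,117.14.

Run 3: The run is open, so emit a `<polyline>` with points (Y-flipped): 74.06,99.33 74.89,98.09 82.11,77.71 89.61,57.17 91.30,55.42.

Run 4: The run is open, so emit a `<polyline>` with points (Y-flipped): 51.77,69.91 49.64,59.47 46.05,59.81 45.16,60.24 51.11,50.08.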